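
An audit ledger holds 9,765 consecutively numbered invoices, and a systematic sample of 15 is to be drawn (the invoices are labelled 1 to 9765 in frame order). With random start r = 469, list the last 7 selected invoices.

5677, 6328, 6979, 7630, 8281, 8932, 9583

k = N/n = 9765/15 = 651
9th selection = 469 + 8×651 = 5677
10th: 5677 + 651 = 6328
11th: 6328 + 651 = 6979
12th: 6979 + 651 = 7630
13th: 7630 + 651 = 8281
14th: 8281 + 651 = 8932
15th: 8932 + 651 = 9583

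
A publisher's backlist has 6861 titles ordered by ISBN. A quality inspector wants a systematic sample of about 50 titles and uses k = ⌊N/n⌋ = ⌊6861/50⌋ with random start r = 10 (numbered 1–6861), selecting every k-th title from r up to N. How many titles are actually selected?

51

k = ⌊6861/50⌋ = 137
Achieved size = ⌊(6861 − 10)/137⌋ + 1 = ⌊6851/137⌋ + 1 = 50 + 1 = 51
(last selection: 10 + 50×137 = 6860 ≤ 6861; next would be 6997 > 6861)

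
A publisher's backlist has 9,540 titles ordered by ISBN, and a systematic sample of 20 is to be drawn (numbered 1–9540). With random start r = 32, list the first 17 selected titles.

k = N/n = 9540/20 = 477
title 1: 32
title 2: 32 + 477 = 509
title 3: 509 + 477 = 986
title 4: 986 + 477 = 1463
title 5: 1463 + 477 = 1940
title 6: 1940 + 477 = 2417
title 7: 2417 + 477 = 2894
title 8: 2894 + 477 = 3371
title 9: 3371 + 477 = 3848
title 10: 3848 + 477 = 4325
title 11: 4325 + 477 = 4802
title 12: 4802 + 477 = 5279
title 13: 5279 + 477 = 5756
title 14: 5756 + 477 = 6233
title 15: 6233 + 477 = 6710
title 16: 6710 + 477 = 7187
title 17: 7187 + 477 = 7664

32, 509, 986, 1463, 1940, 2417, 2894, 3371, 3848, 4325, 4802, 5279, 5756, 6233, 6710, 7187, 7664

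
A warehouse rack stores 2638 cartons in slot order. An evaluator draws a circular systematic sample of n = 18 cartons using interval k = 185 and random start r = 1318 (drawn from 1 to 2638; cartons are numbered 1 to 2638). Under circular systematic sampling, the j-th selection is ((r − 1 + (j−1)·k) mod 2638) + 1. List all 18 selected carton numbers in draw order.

Selection 1: 1318
Selection 2: 1318 + 185 = 1503
Selection 3: 1503 + 185 = 1688
Selection 4: 1688 + 185 = 1873
Selection 5: 1873 + 185 = 2058
Selection 6: 2058 + 185 = 2243
Selection 7: 2243 + 185 = 2428
Selection 8: 2428 + 185 = 2613
Selection 9: 2613 + 185 = 2798 → 2798 − 2638 = 160
Selection 10: 160 + 185 = 345
Selection 11: 345 + 185 = 530
Selection 12: 530 + 185 = 715
Selection 13: 715 + 185 = 900
Selection 14: 900 + 185 = 1085
Selection 15: 1085 + 185 = 1270
Selection 16: 1270 + 185 = 1455
Selection 17: 1455 + 185 = 1640
Selection 18: 1640 + 185 = 1825

1318, 1503, 1688, 1873, 2058, 2243, 2428, 2613, 160, 345, 530, 715, 900, 1085, 1270, 1455, 1640, 1825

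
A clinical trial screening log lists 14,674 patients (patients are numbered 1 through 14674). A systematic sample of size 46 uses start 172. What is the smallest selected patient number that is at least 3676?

k = 14674/46 = 319
Steps past start: ⌈(3676 − 172)/319⌉ = ⌈3504/319⌉ = 11
Selected patient: 172 + 11×319 = 3681

3681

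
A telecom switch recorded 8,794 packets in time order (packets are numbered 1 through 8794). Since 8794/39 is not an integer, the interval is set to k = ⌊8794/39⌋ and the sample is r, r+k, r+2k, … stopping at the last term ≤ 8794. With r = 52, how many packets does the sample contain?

39

k = ⌊8794/39⌋ = 225
Achieved size = ⌊(8794 − 52)/225⌋ + 1 = ⌊8742/225⌋ + 1 = 38 + 1 = 39
(last selection: 52 + 38×225 = 8602 ≤ 8794; next would be 8827 > 8794)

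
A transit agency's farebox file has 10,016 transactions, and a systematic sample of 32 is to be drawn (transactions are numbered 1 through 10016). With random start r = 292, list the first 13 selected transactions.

k = N/n = 10016/32 = 313
transaction 1: 292
transaction 2: 292 + 313 = 605
transaction 3: 605 + 313 = 918
transaction 4: 918 + 313 = 1231
transaction 5: 1231 + 313 = 1544
transaction 6: 1544 + 313 = 1857
transaction 7: 1857 + 313 = 2170
transaction 8: 2170 + 313 = 2483
transaction 9: 2483 + 313 = 2796
transaction 10: 2796 + 313 = 3109
transaction 11: 3109 + 313 = 3422
transaction 12: 3422 + 313 = 3735
transaction 13: 3735 + 313 = 4048

292, 605, 918, 1231, 1544, 1857, 2170, 2483, 2796, 3109, 3422, 3735, 4048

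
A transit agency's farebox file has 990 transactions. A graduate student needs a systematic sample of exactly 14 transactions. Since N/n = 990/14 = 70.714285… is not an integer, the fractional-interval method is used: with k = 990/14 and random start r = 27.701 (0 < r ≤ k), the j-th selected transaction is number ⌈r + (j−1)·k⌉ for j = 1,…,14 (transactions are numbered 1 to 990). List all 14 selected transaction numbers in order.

28, 99, 170, 240, 311, 382, 452, 523, 594, 665, 735, 806, 877, 947

j=1: r + 0k = 27.701 → ⌈·⌉ = 28
j=2: r + 1k = 98.415285… → ⌈·⌉ = 99
j=3: r + 2k = 169.129571… → ⌈·⌉ = 170
j=4: r + 3k = 239.843857… → ⌈·⌉ = 240
j=5: r + 4k = 310.558142… → ⌈·⌉ = 311
j=6: r + 5k = 381.272428… → ⌈·⌉ = 382
j=7: r + 6k = 451.986714… → ⌈·⌉ = 452
j=8: r + 7k = 522.701 → ⌈·⌉ = 523
j=9: r + 8k = 593.415285… → ⌈·⌉ = 594
j=10: r + 9k = 664.129571… → ⌈·⌉ = 665
j=11: r + 10k = 734.843857… → ⌈·⌉ = 735
j=12: r + 11k = 805.558142… → ⌈·⌉ = 806
j=13: r + 12k = 876.272428… → ⌈·⌉ = 877
j=14: r + 13k = 946.986714… → ⌈·⌉ = 947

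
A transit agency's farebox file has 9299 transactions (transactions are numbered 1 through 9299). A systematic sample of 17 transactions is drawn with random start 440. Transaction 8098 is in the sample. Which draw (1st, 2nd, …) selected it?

k = 9299/17 = 547
position = (8098 − 440)/547 + 1 = 7658/547 + 1 = 14 + 1 = 15

15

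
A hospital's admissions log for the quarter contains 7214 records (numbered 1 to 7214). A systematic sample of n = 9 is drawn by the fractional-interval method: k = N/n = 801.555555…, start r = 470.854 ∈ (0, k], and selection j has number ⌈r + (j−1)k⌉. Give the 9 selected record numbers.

j=1: r + 0k = 470.854 → ⌈·⌉ = 471
j=2: r + 1k = 1272.409555… → ⌈·⌉ = 1273
j=3: r + 2k = 2073.965111… → ⌈·⌉ = 2074
j=4: r + 3k = 2875.520666… → ⌈·⌉ = 2876
j=5: r + 4k = 3677.076222… → ⌈·⌉ = 3678
j=6: r + 5k = 4478.631777… → ⌈·⌉ = 4479
j=7: r + 6k = 5280.187333… → ⌈·⌉ = 5281
j=8: r + 7k = 6081.742888… → ⌈·⌉ = 6082
j=9: r + 8k = 6883.298444… → ⌈·⌉ = 6884

471, 1273, 2074, 2876, 3678, 4479, 5281, 6082, 6884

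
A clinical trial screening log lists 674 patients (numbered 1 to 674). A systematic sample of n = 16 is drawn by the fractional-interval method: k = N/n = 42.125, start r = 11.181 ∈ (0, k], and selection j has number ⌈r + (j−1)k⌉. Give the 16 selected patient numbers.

12, 54, 96, 138, 180, 222, 264, 307, 349, 391, 433, 475, 517, 559, 601, 644

j=1: r + 0k = 11.181 → ⌈·⌉ = 12
j=2: r + 1k = 53.306 → ⌈·⌉ = 54
j=3: r + 2k = 95.431 → ⌈·⌉ = 96
j=4: r + 3k = 137.556 → ⌈·⌉ = 138
j=5: r + 4k = 179.681 → ⌈·⌉ = 180
j=6: r + 5k = 221.806 → ⌈·⌉ = 222
j=7: r + 6k = 263.931 → ⌈·⌉ = 264
j=8: r + 7k = 306.056 → ⌈·⌉ = 307
j=9: r + 8k = 348.181 → ⌈·⌉ = 349
j=10: r + 9k = 390.306 → ⌈·⌉ = 391
j=11: r + 10k = 432.431 → ⌈·⌉ = 433
j=12: r + 11k = 474.556 → ⌈·⌉ = 475
j=13: r + 12k = 516.681 → ⌈·⌉ = 517
j=14: r + 13k = 558.806 → ⌈·⌉ = 559
j=15: r + 14k = 600.931 → ⌈·⌉ = 601
j=16: r + 15k = 643.056 → ⌈·⌉ = 644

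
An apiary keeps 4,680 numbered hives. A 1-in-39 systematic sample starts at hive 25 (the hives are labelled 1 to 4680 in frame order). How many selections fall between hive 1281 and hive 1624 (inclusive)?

9

k = 39
First selection ≥ 1281: 25 + ⌈(1281−25)/39⌉·39 = 25 + 33×39 = 1312
Last selection ≤ 1624: 25 + ⌊(1624−25)/39⌋·39 = 25 + 41×39 = 1624
Count = 41 − 33 + 1 = 9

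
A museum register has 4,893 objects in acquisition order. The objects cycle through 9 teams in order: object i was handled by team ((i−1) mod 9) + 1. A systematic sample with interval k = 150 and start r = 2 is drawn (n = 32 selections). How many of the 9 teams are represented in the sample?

3

Consecutive selections differ by k = 150, so their team numbers differ by 150 mod 9 = 6.
gcd(150, 9) = 3, so the sample visits 9/3 = 3 distinct residues mod 9.
Start 2 is team 2; the teams hit are 2, 5, 8.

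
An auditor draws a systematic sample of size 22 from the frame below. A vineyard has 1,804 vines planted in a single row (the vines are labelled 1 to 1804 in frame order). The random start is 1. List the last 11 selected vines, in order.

k = N/n = 1804/22 = 82
12th selection = 1 + 11×82 = 903
13th: 903 + 82 = 985
14th: 985 + 82 = 1067
15th: 1067 + 82 = 1149
16th: 1149 + 82 = 1231
17th: 1231 + 82 = 1313
18th: 1313 + 82 = 1395
19th: 1395 + 82 = 1477
20th: 1477 + 82 = 1559
21st: 1559 + 82 = 1641
22nd: 1641 + 82 = 1723

903, 985, 1067, 1149, 1231, 1313, 1395, 1477, 1559, 1641, 1723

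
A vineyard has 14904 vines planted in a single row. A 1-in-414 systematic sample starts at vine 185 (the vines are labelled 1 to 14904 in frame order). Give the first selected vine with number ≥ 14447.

k = 414
Steps past start: ⌈(14447 − 185)/414⌉ = ⌈14262/414⌉ = 35
Selected vine: 185 + 35×414 = 14675

14675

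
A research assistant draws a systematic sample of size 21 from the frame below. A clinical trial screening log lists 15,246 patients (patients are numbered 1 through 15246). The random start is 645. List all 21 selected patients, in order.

645, 1371, 2097, 2823, 3549, 4275, 5001, 5727, 6453, 7179, 7905, 8631, 9357, 10083, 10809, 11535, 12261, 12987, 13713, 14439, 15165

k = N/n = 15246/21 = 726
patient 1: 645
patient 2: 645 + 726 = 1371
patient 3: 1371 + 726 = 2097
patient 4: 2097 + 726 = 2823
patient 5: 2823 + 726 = 3549
patient 6: 3549 + 726 = 4275
patient 7: 4275 + 726 = 5001
patient 8: 5001 + 726 = 5727
patient 9: 5727 + 726 = 6453
patient 10: 6453 + 726 = 7179
patient 11: 7179 + 726 = 7905
patient 12: 7905 + 726 = 8631
patient 13: 8631 + 726 = 9357
patient 14: 9357 + 726 = 10083
patient 15: 10083 + 726 = 10809
patient 16: 10809 + 726 = 11535
patient 17: 11535 + 726 = 12261
patient 18: 12261 + 726 = 12987
patient 19: 12987 + 726 = 13713
patient 20: 13713 + 726 = 14439
patient 21: 14439 + 726 = 15165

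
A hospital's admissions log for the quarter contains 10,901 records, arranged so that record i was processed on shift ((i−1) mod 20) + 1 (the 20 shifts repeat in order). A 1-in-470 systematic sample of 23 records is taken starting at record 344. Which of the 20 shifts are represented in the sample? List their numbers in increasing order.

4, 14

Consecutive selections differ by k = 470, so their shift numbers differ by 470 mod 20 = 10.
gcd(470, 20) = 10, so the sample visits 20/10 = 2 distinct residues mod 20.
Start 344 is shift 4; the shifts hit are 4, 14.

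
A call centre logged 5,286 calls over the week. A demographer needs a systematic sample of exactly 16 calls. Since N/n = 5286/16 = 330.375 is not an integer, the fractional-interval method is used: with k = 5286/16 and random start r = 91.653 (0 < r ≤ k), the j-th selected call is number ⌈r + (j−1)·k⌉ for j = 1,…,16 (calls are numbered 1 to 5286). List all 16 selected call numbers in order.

j=1: r + 0k = 91.653 → ⌈·⌉ = 92
j=2: r + 1k = 422.028 → ⌈·⌉ = 423
j=3: r + 2k = 752.403 → ⌈·⌉ = 753
j=4: r + 3k = 1082.778 → ⌈·⌉ = 1083
j=5: r + 4k = 1413.153 → ⌈·⌉ = 1414
j=6: r + 5k = 1743.528 → ⌈·⌉ = 1744
j=7: r + 6k = 2073.903 → ⌈·⌉ = 2074
j=8: r + 7k = 2404.278 → ⌈·⌉ = 2405
j=9: r + 8k = 2734.653 → ⌈·⌉ = 2735
j=10: r + 9k = 3065.028 → ⌈·⌉ = 3066
j=11: r + 10k = 3395.403 → ⌈·⌉ = 3396
j=12: r + 11k = 3725.778 → ⌈·⌉ = 3726
j=13: r + 12k = 4056.153 → ⌈·⌉ = 4057
j=14: r + 13k = 4386.528 → ⌈·⌉ = 4387
j=15: r + 14k = 4716.903 → ⌈·⌉ = 4717
j=16: r + 15k = 5047.278 → ⌈·⌉ = 5048

92, 423, 753, 1083, 1414, 1744, 2074, 2405, 2735, 3066, 3396, 3726, 4057, 4387, 4717, 5048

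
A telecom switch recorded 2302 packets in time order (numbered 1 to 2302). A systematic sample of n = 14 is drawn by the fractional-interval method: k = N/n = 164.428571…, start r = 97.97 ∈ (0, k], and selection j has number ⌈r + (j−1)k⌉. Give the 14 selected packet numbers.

98, 263, 427, 592, 756, 921, 1085, 1249, 1414, 1578, 1743, 1907, 2072, 2236

j=1: r + 0k = 97.97 → ⌈·⌉ = 98
j=2: r + 1k = 262.398571… → ⌈·⌉ = 263
j=3: r + 2k = 426.827142… → ⌈·⌉ = 427
j=4: r + 3k = 591.255714… → ⌈·⌉ = 592
j=5: r + 4k = 755.684285… → ⌈·⌉ = 756
j=6: r + 5k = 920.112857… → ⌈·⌉ = 921
j=7: r + 6k = 1084.541428… → ⌈·⌉ = 1085
j=8: r + 7k = 1248.97 → ⌈·⌉ = 1249
j=9: r + 8k = 1413.398571… → ⌈·⌉ = 1414
j=10: r + 9k = 1577.827142… → ⌈·⌉ = 1578
j=11: r + 10k = 1742.255714… → ⌈·⌉ = 1743
j=12: r + 11k = 1906.684285… → ⌈·⌉ = 1907
j=13: r + 12k = 2071.112857… → ⌈·⌉ = 2072
j=14: r + 13k = 2235.541428… → ⌈·⌉ = 2236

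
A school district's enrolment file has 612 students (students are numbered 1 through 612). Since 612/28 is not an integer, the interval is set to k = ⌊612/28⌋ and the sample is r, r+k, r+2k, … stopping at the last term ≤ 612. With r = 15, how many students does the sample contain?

k = ⌊612/28⌋ = 21
Achieved size = ⌊(612 − 15)/21⌋ + 1 = ⌊597/21⌋ + 1 = 28 + 1 = 29
(last selection: 15 + 28×21 = 603 ≤ 612; next would be 624 > 612)

29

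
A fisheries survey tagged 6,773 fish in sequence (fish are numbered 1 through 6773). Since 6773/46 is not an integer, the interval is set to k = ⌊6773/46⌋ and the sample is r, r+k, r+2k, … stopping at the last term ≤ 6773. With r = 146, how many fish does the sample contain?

k = ⌊6773/46⌋ = 147
Achieved size = ⌊(6773 − 146)/147⌋ + 1 = ⌊6627/147⌋ + 1 = 45 + 1 = 46
(last selection: 146 + 45×147 = 6761 ≤ 6773; next would be 6908 > 6773)

46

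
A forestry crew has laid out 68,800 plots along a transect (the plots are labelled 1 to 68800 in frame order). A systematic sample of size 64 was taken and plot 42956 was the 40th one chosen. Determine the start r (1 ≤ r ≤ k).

1031

k = 68800/64 = 1075
r = 42956 − (40−1)×1075 = 42956 − 41925 = 1031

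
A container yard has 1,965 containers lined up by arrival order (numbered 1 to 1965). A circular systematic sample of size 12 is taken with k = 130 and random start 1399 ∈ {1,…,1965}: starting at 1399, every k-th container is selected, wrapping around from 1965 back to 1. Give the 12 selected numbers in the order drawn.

Selection 1: 1399
Selection 2: 1399 + 130 = 1529
Selection 3: 1529 + 130 = 1659
Selection 4: 1659 + 130 = 1789
Selection 5: 1789 + 130 = 1919
Selection 6: 1919 + 130 = 2049 → 2049 − 1965 = 84
Selection 7: 84 + 130 = 214
Selection 8: 214 + 130 = 344
Selection 9: 344 + 130 = 474
Selection 10: 474 + 130 = 604
Selection 11: 604 + 130 = 734
Selection 12: 734 + 130 = 864

1399, 1529, 1659, 1789, 1919, 84, 214, 344, 474, 604, 734, 864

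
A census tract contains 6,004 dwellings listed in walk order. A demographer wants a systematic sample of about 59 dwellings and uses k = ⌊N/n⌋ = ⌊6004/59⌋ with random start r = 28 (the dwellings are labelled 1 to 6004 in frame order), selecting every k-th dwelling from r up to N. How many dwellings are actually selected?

60

k = ⌊6004/59⌋ = 101
Achieved size = ⌊(6004 − 28)/101⌋ + 1 = ⌊5976/101⌋ + 1 = 59 + 1 = 60
(last selection: 28 + 59×101 = 5987 ≤ 6004; next would be 6088 > 6004)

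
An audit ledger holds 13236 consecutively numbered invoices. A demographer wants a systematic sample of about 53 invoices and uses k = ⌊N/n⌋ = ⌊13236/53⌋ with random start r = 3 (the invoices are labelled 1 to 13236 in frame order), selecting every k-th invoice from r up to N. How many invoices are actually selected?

k = ⌊13236/53⌋ = 249
Achieved size = ⌊(13236 − 3)/249⌋ + 1 = ⌊13233/249⌋ + 1 = 53 + 1 = 54
(last selection: 3 + 53×249 = 13200 ≤ 13236; next would be 13449 > 13236)

54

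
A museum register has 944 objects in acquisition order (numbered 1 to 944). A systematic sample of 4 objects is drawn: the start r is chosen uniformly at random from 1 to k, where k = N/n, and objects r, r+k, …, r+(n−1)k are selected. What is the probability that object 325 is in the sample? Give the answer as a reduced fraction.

k = 944/4 = 236.
Object 325 is selected iff r ≡ 325 (mod 236); exactly one such r in {1,…,236}.
Inclusion probability = 1/236.

1/236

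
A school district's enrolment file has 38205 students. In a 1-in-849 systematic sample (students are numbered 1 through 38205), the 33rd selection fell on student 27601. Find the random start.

433

k = 849
r = 27601 − (33−1)×849 = 27601 − 27168 = 433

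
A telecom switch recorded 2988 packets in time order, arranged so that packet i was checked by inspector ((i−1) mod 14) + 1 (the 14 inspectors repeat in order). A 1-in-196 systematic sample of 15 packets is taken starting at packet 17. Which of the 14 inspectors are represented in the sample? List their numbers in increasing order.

Consecutive selections differ by k = 196, so their inspector numbers differ by 196 mod 14 = 0.
gcd(196, 14) = 14, so the sample visits 14/14 = 1 distinct residues mod 14.
Start 17 is inspector 3; the inspectors hit are 3.

3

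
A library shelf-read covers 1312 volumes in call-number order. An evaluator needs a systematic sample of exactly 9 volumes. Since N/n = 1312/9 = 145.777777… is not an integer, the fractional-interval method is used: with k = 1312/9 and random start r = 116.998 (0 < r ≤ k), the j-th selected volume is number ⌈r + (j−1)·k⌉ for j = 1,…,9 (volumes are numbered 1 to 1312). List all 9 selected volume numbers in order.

117, 263, 409, 555, 701, 846, 992, 1138, 1284

j=1: r + 0k = 116.998 → ⌈·⌉ = 117
j=2: r + 1k = 262.775777… → ⌈·⌉ = 263
j=3: r + 2k = 408.553555… → ⌈·⌉ = 409
j=4: r + 3k = 554.331333… → ⌈·⌉ = 555
j=5: r + 4k = 700.109111… → ⌈·⌉ = 701
j=6: r + 5k = 845.886888… → ⌈·⌉ = 846
j=7: r + 6k = 991.664666… → ⌈·⌉ = 992
j=8: r + 7k = 1137.442444… → ⌈·⌉ = 1138
j=9: r + 8k = 1283.220222… → ⌈·⌉ = 1284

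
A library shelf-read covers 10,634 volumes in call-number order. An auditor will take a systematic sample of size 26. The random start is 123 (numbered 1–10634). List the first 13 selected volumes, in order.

k = N/n = 10634/26 = 409
volume 1: 123
volume 2: 123 + 409 = 532
volume 3: 532 + 409 = 941
volume 4: 941 + 409 = 1350
volume 5: 1350 + 409 = 1759
volume 6: 1759 + 409 = 2168
volume 7: 2168 + 409 = 2577
volume 8: 2577 + 409 = 2986
volume 9: 2986 + 409 = 3395
volume 10: 3395 + 409 = 3804
volume 11: 3804 + 409 = 4213
volume 12: 4213 + 409 = 4622
volume 13: 4622 + 409 = 5031

123, 532, 941, 1350, 1759, 2168, 2577, 2986, 3395, 3804, 4213, 4622, 5031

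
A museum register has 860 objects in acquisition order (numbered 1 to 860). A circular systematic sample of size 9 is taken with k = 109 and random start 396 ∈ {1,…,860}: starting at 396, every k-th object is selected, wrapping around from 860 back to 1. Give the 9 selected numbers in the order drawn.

Selection 1: 396
Selection 2: 396 + 109 = 505
Selection 3: 505 + 109 = 614
Selection 4: 614 + 109 = 723
Selection 5: 723 + 109 = 832
Selection 6: 832 + 109 = 941 → 941 − 860 = 81
Selection 7: 81 + 109 = 190
Selection 8: 190 + 109 = 299
Selection 9: 299 + 109 = 408

396, 505, 614, 723, 832, 81, 190, 299, 408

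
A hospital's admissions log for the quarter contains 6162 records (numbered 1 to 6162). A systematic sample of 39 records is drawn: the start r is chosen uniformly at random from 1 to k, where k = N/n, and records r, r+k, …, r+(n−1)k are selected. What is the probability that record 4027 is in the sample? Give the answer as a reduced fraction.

1/158

k = 6162/39 = 158.
Record 4027 is selected iff r ≡ 4027 (mod 158); exactly one such r in {1,…,158}.
Inclusion probability = 1/158.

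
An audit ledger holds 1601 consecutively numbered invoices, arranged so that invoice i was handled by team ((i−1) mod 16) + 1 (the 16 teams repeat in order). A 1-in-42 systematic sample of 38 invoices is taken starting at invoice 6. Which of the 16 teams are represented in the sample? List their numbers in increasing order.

Consecutive selections differ by k = 42, so their team numbers differ by 42 mod 16 = 10.
gcd(42, 16) = 2, so the sample visits 16/2 = 8 distinct residues mod 16.
Start 6 is team 6; the teams hit are 2, 4, 6, 8, 10, 12, 14, 16.

2, 4, 6, 8, 10, 12, 14, 16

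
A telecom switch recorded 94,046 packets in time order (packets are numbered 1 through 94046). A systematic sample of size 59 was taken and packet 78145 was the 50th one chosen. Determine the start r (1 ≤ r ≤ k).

k = 94046/59 = 1594
r = 78145 − (50−1)×1594 = 78145 − 78106 = 39

39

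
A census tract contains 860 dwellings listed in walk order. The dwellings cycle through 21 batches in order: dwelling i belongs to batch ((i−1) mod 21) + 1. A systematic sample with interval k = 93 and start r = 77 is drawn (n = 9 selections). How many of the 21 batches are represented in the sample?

Consecutive selections differ by k = 93, so their batch numbers differ by 93 mod 21 = 9.
gcd(93, 21) = 3, so the sample visits 21/3 = 7 distinct residues mod 21.
Start 77 is batch 14; the batches hit are 2, 5, 8, 11, 14, 17, 20.

7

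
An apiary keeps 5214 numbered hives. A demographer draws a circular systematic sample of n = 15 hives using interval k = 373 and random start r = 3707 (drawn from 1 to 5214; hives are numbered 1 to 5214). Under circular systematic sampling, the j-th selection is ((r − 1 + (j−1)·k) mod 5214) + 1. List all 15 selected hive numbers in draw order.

Selection 1: 3707
Selection 2: 3707 + 373 = 4080
Selection 3: 4080 + 373 = 4453
Selection 4: 4453 + 373 = 4826
Selection 5: 4826 + 373 = 5199
Selection 6: 5199 + 373 = 5572 → 5572 − 5214 = 358
Selection 7: 358 + 373 = 731
Selection 8: 731 + 373 = 1104
Selection 9: 1104 + 373 = 1477
Selection 10: 1477 + 373 = 1850
Selection 11: 1850 + 373 = 2223
Selection 12: 2223 + 373 = 2596
Selection 13: 2596 + 373 = 2969
Selection 14: 2969 + 373 = 3342
Selection 15: 3342 + 373 = 3715

3707, 4080, 4453, 4826, 5199, 358, 731, 1104, 1477, 1850, 2223, 2596, 2969, 3342, 3715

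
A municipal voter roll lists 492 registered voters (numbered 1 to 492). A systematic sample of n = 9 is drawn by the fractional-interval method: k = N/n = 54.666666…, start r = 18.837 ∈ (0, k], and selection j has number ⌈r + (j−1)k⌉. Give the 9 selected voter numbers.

19, 74, 129, 183, 238, 293, 347, 402, 457

j=1: r + 0k = 18.837 → ⌈·⌉ = 19
j=2: r + 1k = 73.503666… → ⌈·⌉ = 74
j=3: r + 2k = 128.170333… → ⌈·⌉ = 129
j=4: r + 3k = 182.837 → ⌈·⌉ = 183
j=5: r + 4k = 237.503666… → ⌈·⌉ = 238
j=6: r + 5k = 292.170333… → ⌈·⌉ = 293
j=7: r + 6k = 346.837 → ⌈·⌉ = 347
j=8: r + 7k = 401.503666… → ⌈·⌉ = 402
j=9: r + 8k = 456.170333… → ⌈·⌉ = 457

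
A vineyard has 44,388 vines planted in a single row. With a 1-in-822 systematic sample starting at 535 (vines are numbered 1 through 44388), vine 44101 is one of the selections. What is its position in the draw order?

54

k = 822
position = (44101 − 535)/822 + 1 = 43566/822 + 1 = 53 + 1 = 54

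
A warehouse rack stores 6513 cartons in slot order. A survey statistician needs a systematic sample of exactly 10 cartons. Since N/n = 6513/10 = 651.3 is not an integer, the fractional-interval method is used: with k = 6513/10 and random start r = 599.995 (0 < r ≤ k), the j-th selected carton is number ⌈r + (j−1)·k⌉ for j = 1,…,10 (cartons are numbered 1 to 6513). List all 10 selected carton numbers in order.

600, 1252, 1903, 2554, 3206, 3857, 4508, 5160, 5811, 6462

j=1: r + 0k = 599.995 → ⌈·⌉ = 600
j=2: r + 1k = 1251.295 → ⌈·⌉ = 1252
j=3: r + 2k = 1902.595 → ⌈·⌉ = 1903
j=4: r + 3k = 2553.895 → ⌈·⌉ = 2554
j=5: r + 4k = 3205.195 → ⌈·⌉ = 3206
j=6: r + 5k = 3856.495 → ⌈·⌉ = 3857
j=7: r + 6k = 4507.795 → ⌈·⌉ = 4508
j=8: r + 7k = 5159.095 → ⌈·⌉ = 5160
j=9: r + 8k = 5810.395 → ⌈·⌉ = 5811
j=10: r + 9k = 6461.695 → ⌈·⌉ = 6462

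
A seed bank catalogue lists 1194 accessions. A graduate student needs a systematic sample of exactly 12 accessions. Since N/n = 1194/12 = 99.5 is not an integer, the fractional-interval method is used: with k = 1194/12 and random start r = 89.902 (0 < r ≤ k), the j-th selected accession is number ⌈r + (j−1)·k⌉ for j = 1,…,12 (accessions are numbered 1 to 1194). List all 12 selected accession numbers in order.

90, 190, 289, 389, 488, 588, 687, 787, 886, 986, 1085, 1185

j=1: r + 0k = 89.902 → ⌈·⌉ = 90
j=2: r + 1k = 189.402 → ⌈·⌉ = 190
j=3: r + 2k = 288.902 → ⌈·⌉ = 289
j=4: r + 3k = 388.402 → ⌈·⌉ = 389
j=5: r + 4k = 487.902 → ⌈·⌉ = 488
j=6: r + 5k = 587.402 → ⌈·⌉ = 588
j=7: r + 6k = 686.902 → ⌈·⌉ = 687
j=8: r + 7k = 786.402 → ⌈·⌉ = 787
j=9: r + 8k = 885.902 → ⌈·⌉ = 886
j=10: r + 9k = 985.402 → ⌈·⌉ = 986
j=11: r + 10k = 1084.902 → ⌈·⌉ = 1085
j=12: r + 11k = 1184.402 → ⌈·⌉ = 1185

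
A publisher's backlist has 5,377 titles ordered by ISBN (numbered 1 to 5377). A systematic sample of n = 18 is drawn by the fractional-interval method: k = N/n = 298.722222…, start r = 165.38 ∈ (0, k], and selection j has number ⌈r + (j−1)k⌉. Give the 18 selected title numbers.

j=1: r + 0k = 165.38 → ⌈·⌉ = 166
j=2: r + 1k = 464.102222… → ⌈·⌉ = 465
j=3: r + 2k = 762.824444… → ⌈·⌉ = 763
j=4: r + 3k = 1061.546666… → ⌈·⌉ = 1062
j=5: r + 4k = 1360.268888… → ⌈·⌉ = 1361
j=6: r + 5k = 1658.991111… → ⌈·⌉ = 1659
j=7: r + 6k = 1957.713333… → ⌈·⌉ = 1958
j=8: r + 7k = 2256.435555… → ⌈·⌉ = 2257
j=9: r + 8k = 2555.157777… → ⌈·⌉ = 2556
j=10: r + 9k = 2853.88 → ⌈·⌉ = 2854
j=11: r + 10k = 3152.602222… → ⌈·⌉ = 3153
j=12: r + 11k = 3451.324444… → ⌈·⌉ = 3452
j=13: r + 12k = 3750.046666… → ⌈·⌉ = 3751
j=14: r + 13k = 4048.768888… → ⌈·⌉ = 4049
j=15: r + 14k = 4347.491111… → ⌈·⌉ = 4348
j=16: r + 15k = 4646.213333… → ⌈·⌉ = 4647
j=17: r + 16k = 4944.935555… → ⌈·⌉ = 4945
j=18: r + 17k = 5243.657777… → ⌈·⌉ = 5244

166, 465, 763, 1062, 1361, 1659, 1958, 2257, 2556, 2854, 3153, 3452, 3751, 4049, 4348, 4647, 4945, 5244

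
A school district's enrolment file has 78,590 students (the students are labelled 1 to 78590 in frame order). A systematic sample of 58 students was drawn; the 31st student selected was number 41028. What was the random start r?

378

k = 78590/58 = 1355
r = 41028 − (31−1)×1355 = 41028 − 40650 = 378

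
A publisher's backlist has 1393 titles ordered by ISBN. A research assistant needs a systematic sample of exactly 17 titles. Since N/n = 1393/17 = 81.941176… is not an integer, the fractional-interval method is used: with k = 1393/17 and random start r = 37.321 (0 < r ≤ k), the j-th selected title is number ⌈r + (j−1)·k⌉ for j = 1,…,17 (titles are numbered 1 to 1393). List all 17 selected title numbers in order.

38, 120, 202, 284, 366, 448, 529, 611, 693, 775, 857, 939, 1021, 1103, 1185, 1267, 1349

j=1: r + 0k = 37.321 → ⌈·⌉ = 38
j=2: r + 1k = 119.262176… → ⌈·⌉ = 120
j=3: r + 2k = 201.203352… → ⌈·⌉ = 202
j=4: r + 3k = 283.144529… → ⌈·⌉ = 284
j=5: r + 4k = 365.085705… → ⌈·⌉ = 366
j=6: r + 5k = 447.026882… → ⌈·⌉ = 448
j=7: r + 6k = 528.968058… → ⌈·⌉ = 529
j=8: r + 7k = 610.909235… → ⌈·⌉ = 611
j=9: r + 8k = 692.850411… → ⌈·⌉ = 693
j=10: r + 9k = 774.791588… → ⌈·⌉ = 775
j=11: r + 10k = 856.732764… → ⌈·⌉ = 857
j=12: r + 11k = 938.673941… → ⌈·⌉ = 939
j=13: r + 12k = 1020.615117… → ⌈·⌉ = 1021
j=14: r + 13k = 1102.556294… → ⌈·⌉ = 1103
j=15: r + 14k = 1184.497470… → ⌈·⌉ = 1185
j=16: r + 15k = 1266.438647… → ⌈·⌉ = 1267
j=17: r + 16k = 1348.379823… → ⌈·⌉ = 1349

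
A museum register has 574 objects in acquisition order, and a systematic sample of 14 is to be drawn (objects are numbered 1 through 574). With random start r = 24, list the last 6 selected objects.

k = N/n = 574/14 = 41
9th selection = 24 + 8×41 = 352
10th: 352 + 41 = 393
11th: 393 + 41 = 434
12th: 434 + 41 = 475
13th: 475 + 41 = 516
14th: 516 + 41 = 557

352, 393, 434, 475, 516, 557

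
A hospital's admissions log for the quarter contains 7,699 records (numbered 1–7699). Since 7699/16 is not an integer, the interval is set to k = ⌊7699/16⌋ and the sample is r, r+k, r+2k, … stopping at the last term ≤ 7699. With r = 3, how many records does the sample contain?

k = ⌊7699/16⌋ = 481
Achieved size = ⌊(7699 − 3)/481⌋ + 1 = ⌊7696/481⌋ + 1 = 16 + 1 = 17
(last selection: 3 + 16×481 = 7699 ≤ 7699; next would be 8180 > 7699)

17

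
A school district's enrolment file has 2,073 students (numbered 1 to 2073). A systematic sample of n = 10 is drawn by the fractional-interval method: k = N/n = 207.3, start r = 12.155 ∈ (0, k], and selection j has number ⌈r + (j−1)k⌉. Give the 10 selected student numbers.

j=1: r + 0k = 12.155 → ⌈·⌉ = 13
j=2: r + 1k = 219.455 → ⌈·⌉ = 220
j=3: r + 2k = 426.755 → ⌈·⌉ = 427
j=4: r + 3k = 634.055 → ⌈·⌉ = 635
j=5: r + 4k = 841.355 → ⌈·⌉ = 842
j=6: r + 5k = 1048.655 → ⌈·⌉ = 1049
j=7: r + 6k = 1255.955 → ⌈·⌉ = 1256
j=8: r + 7k = 1463.255 → ⌈·⌉ = 1464
j=9: r + 8k = 1670.555 → ⌈·⌉ = 1671
j=10: r + 9k = 1877.855 → ⌈·⌉ = 1878

13, 220, 427, 635, 842, 1049, 1256, 1464, 1671, 1878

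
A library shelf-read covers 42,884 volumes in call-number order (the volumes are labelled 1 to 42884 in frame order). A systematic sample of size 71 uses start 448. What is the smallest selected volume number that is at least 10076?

k = 42884/71 = 604
Steps past start: ⌈(10076 − 448)/604⌉ = ⌈9628/604⌉ = 16
Selected volume: 448 + 16×604 = 10112

10112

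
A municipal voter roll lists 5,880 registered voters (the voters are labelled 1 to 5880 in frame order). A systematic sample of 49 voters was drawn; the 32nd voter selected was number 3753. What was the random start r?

k = 5880/49 = 120
r = 3753 − (32−1)×120 = 3753 − 3720 = 33

33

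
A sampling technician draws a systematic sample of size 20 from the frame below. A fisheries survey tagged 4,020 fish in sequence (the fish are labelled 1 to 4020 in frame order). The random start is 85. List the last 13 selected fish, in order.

k = N/n = 4020/20 = 201
8th selection = 85 + 7×201 = 1492
9th: 1492 + 201 = 1693
10th: 1693 + 201 = 1894
11th: 1894 + 201 = 2095
12th: 2095 + 201 = 2296
13th: 2296 + 201 = 2497
14th: 2497 + 201 = 2698
15th: 2698 + 201 = 2899
16th: 2899 + 201 = 3100
17th: 3100 + 201 = 3301
18th: 3301 + 201 = 3502
19th: 3502 + 201 = 3703
20th: 3703 + 201 = 3904

1492, 1693, 1894, 2095, 2296, 2497, 2698, 2899, 3100, 3301, 3502, 3703, 3904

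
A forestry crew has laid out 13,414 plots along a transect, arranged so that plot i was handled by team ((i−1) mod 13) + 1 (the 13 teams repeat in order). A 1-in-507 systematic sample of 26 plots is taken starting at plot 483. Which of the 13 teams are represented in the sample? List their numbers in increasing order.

Consecutive selections differ by k = 507, so their team numbers differ by 507 mod 13 = 0.
gcd(507, 13) = 13, so the sample visits 13/13 = 1 distinct residues mod 13.
Start 483 is team 2; the teams hit are 2.

2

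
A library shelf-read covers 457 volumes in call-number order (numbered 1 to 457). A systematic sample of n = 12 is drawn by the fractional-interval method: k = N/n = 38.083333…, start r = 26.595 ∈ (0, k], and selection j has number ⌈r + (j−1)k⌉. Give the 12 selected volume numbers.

j=1: r + 0k = 26.595 → ⌈·⌉ = 27
j=2: r + 1k = 64.678333… → ⌈·⌉ = 65
j=3: r + 2k = 102.761666… → ⌈·⌉ = 103
j=4: r + 3k = 140.845 → ⌈·⌉ = 141
j=5: r + 4k = 178.928333… → ⌈·⌉ = 179
j=6: r + 5k = 217.011666… → ⌈·⌉ = 218
j=7: r + 6k = 255.095 → ⌈·⌉ = 256
j=8: r + 7k = 293.178333… → ⌈·⌉ = 294
j=9: r + 8k = 331.261666… → ⌈·⌉ = 332
j=10: r + 9k = 369.345 → ⌈·⌉ = 370
j=11: r + 10k = 407.428333… → ⌈·⌉ = 408
j=12: r + 11k = 445.511666… → ⌈·⌉ = 446

27, 65, 103, 141, 179, 218, 256, 294, 332, 370, 408, 446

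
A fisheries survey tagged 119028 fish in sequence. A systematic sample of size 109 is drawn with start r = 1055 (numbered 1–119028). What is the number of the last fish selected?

118991

k = 119028/109 = 1092
109th selection = r + (109−1)·k = 1055 + 108×1092 = 1055 + 117936 = 118991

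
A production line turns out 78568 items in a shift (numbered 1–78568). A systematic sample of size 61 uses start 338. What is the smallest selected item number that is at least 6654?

k = 78568/61 = 1288
Steps past start: ⌈(6654 − 338)/1288⌉ = ⌈6316/1288⌉ = 5
Selected item: 338 + 5×1288 = 6778

6778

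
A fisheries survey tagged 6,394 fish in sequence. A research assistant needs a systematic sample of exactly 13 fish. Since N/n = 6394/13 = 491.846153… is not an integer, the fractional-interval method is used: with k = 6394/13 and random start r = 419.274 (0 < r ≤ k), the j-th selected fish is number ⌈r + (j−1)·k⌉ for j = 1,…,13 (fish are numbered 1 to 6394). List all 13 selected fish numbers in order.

420, 912, 1403, 1895, 2387, 2879, 3371, 3863, 4355, 4846, 5338, 5830, 6322

j=1: r + 0k = 419.274 → ⌈·⌉ = 420
j=2: r + 1k = 911.120153… → ⌈·⌉ = 912
j=3: r + 2k = 1402.966307… → ⌈·⌉ = 1403
j=4: r + 3k = 1894.812461… → ⌈·⌉ = 1895
j=5: r + 4k = 2386.658615… → ⌈·⌉ = 2387
j=6: r + 5k = 2878.504769… → ⌈·⌉ = 2879
j=7: r + 6k = 3370.350923… → ⌈·⌉ = 3371
j=8: r + 7k = 3862.197076… → ⌈·⌉ = 3863
j=9: r + 8k = 4354.043230… → ⌈·⌉ = 4355
j=10: r + 9k = 4845.889384… → ⌈·⌉ = 4846
j=11: r + 10k = 5337.735538… → ⌈·⌉ = 5338
j=12: r + 11k = 5829.581692… → ⌈·⌉ = 5830
j=13: r + 12k = 6321.427846… → ⌈·⌉ = 6322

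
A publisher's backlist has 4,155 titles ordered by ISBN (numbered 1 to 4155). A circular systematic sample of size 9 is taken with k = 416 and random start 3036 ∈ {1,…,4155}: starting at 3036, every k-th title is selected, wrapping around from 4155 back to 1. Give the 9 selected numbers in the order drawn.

3036, 3452, 3868, 129, 545, 961, 1377, 1793, 2209

Selection 1: 3036
Selection 2: 3036 + 416 = 3452
Selection 3: 3452 + 416 = 3868
Selection 4: 3868 + 416 = 4284 → 4284 − 4155 = 129
Selection 5: 129 + 416 = 545
Selection 6: 545 + 416 = 961
Selection 7: 961 + 416 = 1377
Selection 8: 1377 + 416 = 1793
Selection 9: 1793 + 416 = 2209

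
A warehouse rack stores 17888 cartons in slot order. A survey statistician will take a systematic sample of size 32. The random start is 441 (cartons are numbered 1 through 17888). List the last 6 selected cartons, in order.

k = N/n = 17888/32 = 559
27th selection = 441 + 26×559 = 14975
28th: 14975 + 559 = 15534
29th: 15534 + 559 = 16093
30th: 16093 + 559 = 16652
31st: 16652 + 559 = 17211
32nd: 17211 + 559 = 17770

14975, 15534, 16093, 16652, 17211, 17770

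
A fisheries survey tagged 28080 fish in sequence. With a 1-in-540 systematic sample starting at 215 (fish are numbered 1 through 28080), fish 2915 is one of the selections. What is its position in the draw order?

k = 540
position = (2915 − 215)/540 + 1 = 2700/540 + 1 = 5 + 1 = 6

6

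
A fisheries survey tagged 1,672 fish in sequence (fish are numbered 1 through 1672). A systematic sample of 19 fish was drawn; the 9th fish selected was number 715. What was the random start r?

11

k = 1672/19 = 88
r = 715 − (9−1)×88 = 715 − 704 = 11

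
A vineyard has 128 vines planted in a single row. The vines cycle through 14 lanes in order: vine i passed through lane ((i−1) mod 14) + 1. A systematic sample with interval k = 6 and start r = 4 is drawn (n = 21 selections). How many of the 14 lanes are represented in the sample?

Consecutive selections differ by k = 6, so their lane numbers differ by 6 mod 14 = 6.
gcd(6, 14) = 2, so the sample visits 14/2 = 7 distinct residues mod 14.
Start 4 is lane 4; the lanes hit are 2, 4, 6, 8, 10, 12, 14.

7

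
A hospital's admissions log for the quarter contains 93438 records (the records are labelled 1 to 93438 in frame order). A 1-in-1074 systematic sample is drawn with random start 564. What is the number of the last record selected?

92928

k = 1074
87th selection = r + (87−1)·k = 564 + 86×1074 = 564 + 92364 = 92928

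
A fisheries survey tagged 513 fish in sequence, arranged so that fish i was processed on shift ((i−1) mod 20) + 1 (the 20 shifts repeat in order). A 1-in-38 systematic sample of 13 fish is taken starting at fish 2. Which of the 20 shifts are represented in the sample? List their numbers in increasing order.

Consecutive selections differ by k = 38, so their shift numbers differ by 38 mod 20 = 18.
gcd(38, 20) = 2, so the sample visits 20/2 = 10 distinct residues mod 20.
Start 2 is shift 2; the shifts hit are 2, 4, 6, 8, 10, 12, 14, 16, 18, 20.

2, 4, 6, 8, 10, 12, 14, 16, 18, 20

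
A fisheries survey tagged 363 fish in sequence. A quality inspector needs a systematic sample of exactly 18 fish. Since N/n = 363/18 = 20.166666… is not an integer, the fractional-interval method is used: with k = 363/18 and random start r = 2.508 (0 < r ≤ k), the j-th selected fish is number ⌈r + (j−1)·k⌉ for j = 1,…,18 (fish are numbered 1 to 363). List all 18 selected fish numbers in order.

j=1: r + 0k = 2.508 → ⌈·⌉ = 3
j=2: r + 1k = 22.674666… → ⌈·⌉ = 23
j=3: r + 2k = 42.841333… → ⌈·⌉ = 43
j=4: r + 3k = 63.008 → ⌈·⌉ = 64
j=5: r + 4k = 83.174666… → ⌈·⌉ = 84
j=6: r + 5k = 103.341333… → ⌈·⌉ = 104
j=7: r + 6k = 123.508 → ⌈·⌉ = 124
j=8: r + 7k = 143.674666… → ⌈·⌉ = 144
j=9: r + 8k = 163.841333… → ⌈·⌉ = 164
j=10: r + 9k = 184.008 → ⌈·⌉ = 185
j=11: r + 10k = 204.174666… → ⌈·⌉ = 205
j=12: r + 11k = 224.341333… → ⌈·⌉ = 225
j=13: r + 12k = 244.508 → ⌈·⌉ = 245
j=14: r + 13k = 264.674666… → ⌈·⌉ = 265
j=15: r + 14k = 284.841333… → ⌈·⌉ = 285
j=16: r + 15k = 305.008 → ⌈·⌉ = 306
j=17: r + 16k = 325.174666… → ⌈·⌉ = 326
j=18: r + 17k = 345.341333… → ⌈·⌉ = 346

3, 23, 43, 64, 84, 104, 124, 144, 164, 185, 205, 225, 245, 265, 285, 306, 326, 346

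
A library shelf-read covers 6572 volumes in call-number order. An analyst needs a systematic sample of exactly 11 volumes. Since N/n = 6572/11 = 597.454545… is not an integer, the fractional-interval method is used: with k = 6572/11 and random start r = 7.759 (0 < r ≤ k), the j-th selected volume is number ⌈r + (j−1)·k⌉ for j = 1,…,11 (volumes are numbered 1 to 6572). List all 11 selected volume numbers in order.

j=1: r + 0k = 7.759 → ⌈·⌉ = 8
j=2: r + 1k = 605.213545… → ⌈·⌉ = 606
j=3: r + 2k = 1202.668090… → ⌈·⌉ = 1203
j=4: r + 3k = 1800.122636… → ⌈·⌉ = 1801
j=5: r + 4k = 2397.577181… → ⌈·⌉ = 2398
j=6: r + 5k = 2995.031727… → ⌈·⌉ = 2996
j=7: r + 6k = 3592.486272… → ⌈·⌉ = 3593
j=8: r + 7k = 4189.940818… → ⌈·⌉ = 4190
j=9: r + 8k = 4787.395363… → ⌈·⌉ = 4788
j=10: r + 9k = 5384.849909… → ⌈·⌉ = 5385
j=11: r + 10k = 5982.304454… → ⌈·⌉ = 5983

8, 606, 1203, 1801, 2398, 2996, 3593, 4190, 4788, 5385, 5983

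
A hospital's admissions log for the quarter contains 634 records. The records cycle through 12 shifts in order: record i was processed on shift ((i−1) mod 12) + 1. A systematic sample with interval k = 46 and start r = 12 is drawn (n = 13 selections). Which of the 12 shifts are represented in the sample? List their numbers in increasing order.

2, 4, 6, 8, 10, 12

Consecutive selections differ by k = 46, so their shift numbers differ by 46 mod 12 = 10.
gcd(46, 12) = 2, so the sample visits 12/2 = 6 distinct residues mod 12.
Start 12 is shift 12; the shifts hit are 2, 4, 6, 8, 10, 12.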